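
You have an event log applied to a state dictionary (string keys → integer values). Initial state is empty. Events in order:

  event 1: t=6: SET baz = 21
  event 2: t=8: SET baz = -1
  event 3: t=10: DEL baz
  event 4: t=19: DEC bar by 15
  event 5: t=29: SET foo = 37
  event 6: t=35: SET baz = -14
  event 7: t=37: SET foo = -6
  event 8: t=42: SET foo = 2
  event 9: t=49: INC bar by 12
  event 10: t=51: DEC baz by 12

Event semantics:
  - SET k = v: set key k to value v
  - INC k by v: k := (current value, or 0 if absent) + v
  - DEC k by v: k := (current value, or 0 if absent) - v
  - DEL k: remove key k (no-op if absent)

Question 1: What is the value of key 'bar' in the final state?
Track key 'bar' through all 10 events:
  event 1 (t=6: SET baz = 21): bar unchanged
  event 2 (t=8: SET baz = -1): bar unchanged
  event 3 (t=10: DEL baz): bar unchanged
  event 4 (t=19: DEC bar by 15): bar (absent) -> -15
  event 5 (t=29: SET foo = 37): bar unchanged
  event 6 (t=35: SET baz = -14): bar unchanged
  event 7 (t=37: SET foo = -6): bar unchanged
  event 8 (t=42: SET foo = 2): bar unchanged
  event 9 (t=49: INC bar by 12): bar -15 -> -3
  event 10 (t=51: DEC baz by 12): bar unchanged
Final: bar = -3

Answer: -3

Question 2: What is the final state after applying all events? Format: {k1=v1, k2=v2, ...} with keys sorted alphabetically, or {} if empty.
  after event 1 (t=6: SET baz = 21): {baz=21}
  after event 2 (t=8: SET baz = -1): {baz=-1}
  after event 3 (t=10: DEL baz): {}
  after event 4 (t=19: DEC bar by 15): {bar=-15}
  after event 5 (t=29: SET foo = 37): {bar=-15, foo=37}
  after event 6 (t=35: SET baz = -14): {bar=-15, baz=-14, foo=37}
  after event 7 (t=37: SET foo = -6): {bar=-15, baz=-14, foo=-6}
  after event 8 (t=42: SET foo = 2): {bar=-15, baz=-14, foo=2}
  after event 9 (t=49: INC bar by 12): {bar=-3, baz=-14, foo=2}
  after event 10 (t=51: DEC baz by 12): {bar=-3, baz=-26, foo=2}

Answer: {bar=-3, baz=-26, foo=2}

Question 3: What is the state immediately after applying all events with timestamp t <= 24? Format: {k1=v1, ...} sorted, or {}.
Answer: {bar=-15}

Derivation:
Apply events with t <= 24 (4 events):
  after event 1 (t=6: SET baz = 21): {baz=21}
  after event 2 (t=8: SET baz = -1): {baz=-1}
  after event 3 (t=10: DEL baz): {}
  after event 4 (t=19: DEC bar by 15): {bar=-15}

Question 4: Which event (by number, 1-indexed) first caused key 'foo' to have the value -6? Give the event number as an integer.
Looking for first event where foo becomes -6:
  event 5: foo = 37
  event 6: foo = 37
  event 7: foo 37 -> -6  <-- first match

Answer: 7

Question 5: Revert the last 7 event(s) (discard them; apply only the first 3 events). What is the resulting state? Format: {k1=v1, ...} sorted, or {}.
Answer: {}

Derivation:
Keep first 3 events (discard last 7):
  after event 1 (t=6: SET baz = 21): {baz=21}
  after event 2 (t=8: SET baz = -1): {baz=-1}
  after event 3 (t=10: DEL baz): {}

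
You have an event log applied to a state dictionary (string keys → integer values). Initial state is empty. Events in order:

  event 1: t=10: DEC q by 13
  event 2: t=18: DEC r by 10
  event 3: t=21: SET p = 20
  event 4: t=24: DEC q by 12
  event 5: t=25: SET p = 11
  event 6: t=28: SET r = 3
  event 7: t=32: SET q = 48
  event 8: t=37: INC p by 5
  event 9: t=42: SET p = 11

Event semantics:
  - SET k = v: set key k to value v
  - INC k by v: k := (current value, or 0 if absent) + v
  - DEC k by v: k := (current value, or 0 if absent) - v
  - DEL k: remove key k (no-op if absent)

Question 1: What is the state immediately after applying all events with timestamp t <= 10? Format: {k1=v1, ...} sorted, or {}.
Answer: {q=-13}

Derivation:
Apply events with t <= 10 (1 events):
  after event 1 (t=10: DEC q by 13): {q=-13}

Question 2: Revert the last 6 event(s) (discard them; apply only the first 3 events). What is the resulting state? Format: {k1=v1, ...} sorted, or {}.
Answer: {p=20, q=-13, r=-10}

Derivation:
Keep first 3 events (discard last 6):
  after event 1 (t=10: DEC q by 13): {q=-13}
  after event 2 (t=18: DEC r by 10): {q=-13, r=-10}
  after event 3 (t=21: SET p = 20): {p=20, q=-13, r=-10}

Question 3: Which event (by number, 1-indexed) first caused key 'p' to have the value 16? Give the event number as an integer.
Looking for first event where p becomes 16:
  event 3: p = 20
  event 4: p = 20
  event 5: p = 11
  event 6: p = 11
  event 7: p = 11
  event 8: p 11 -> 16  <-- first match

Answer: 8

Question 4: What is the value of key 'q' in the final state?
Track key 'q' through all 9 events:
  event 1 (t=10: DEC q by 13): q (absent) -> -13
  event 2 (t=18: DEC r by 10): q unchanged
  event 3 (t=21: SET p = 20): q unchanged
  event 4 (t=24: DEC q by 12): q -13 -> -25
  event 5 (t=25: SET p = 11): q unchanged
  event 6 (t=28: SET r = 3): q unchanged
  event 7 (t=32: SET q = 48): q -25 -> 48
  event 8 (t=37: INC p by 5): q unchanged
  event 9 (t=42: SET p = 11): q unchanged
Final: q = 48

Answer: 48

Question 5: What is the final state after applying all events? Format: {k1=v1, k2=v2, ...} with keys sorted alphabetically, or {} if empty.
Answer: {p=11, q=48, r=3}

Derivation:
  after event 1 (t=10: DEC q by 13): {q=-13}
  after event 2 (t=18: DEC r by 10): {q=-13, r=-10}
  after event 3 (t=21: SET p = 20): {p=20, q=-13, r=-10}
  after event 4 (t=24: DEC q by 12): {p=20, q=-25, r=-10}
  after event 5 (t=25: SET p = 11): {p=11, q=-25, r=-10}
  after event 6 (t=28: SET r = 3): {p=11, q=-25, r=3}
  after event 7 (t=32: SET q = 48): {p=11, q=48, r=3}
  after event 8 (t=37: INC p by 5): {p=16, q=48, r=3}
  after event 9 (t=42: SET p = 11): {p=11, q=48, r=3}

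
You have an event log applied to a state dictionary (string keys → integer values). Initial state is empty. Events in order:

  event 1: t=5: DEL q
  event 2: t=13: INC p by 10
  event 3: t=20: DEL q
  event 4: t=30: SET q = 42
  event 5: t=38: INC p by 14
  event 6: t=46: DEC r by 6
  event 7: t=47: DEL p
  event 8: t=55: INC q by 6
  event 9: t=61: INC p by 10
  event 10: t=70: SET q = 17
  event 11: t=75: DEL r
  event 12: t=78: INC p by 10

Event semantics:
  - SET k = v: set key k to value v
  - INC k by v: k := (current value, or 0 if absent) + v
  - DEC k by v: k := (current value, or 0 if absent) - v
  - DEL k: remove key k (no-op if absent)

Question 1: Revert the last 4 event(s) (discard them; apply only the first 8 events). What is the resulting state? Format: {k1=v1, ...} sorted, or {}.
Answer: {q=48, r=-6}

Derivation:
Keep first 8 events (discard last 4):
  after event 1 (t=5: DEL q): {}
  after event 2 (t=13: INC p by 10): {p=10}
  after event 3 (t=20: DEL q): {p=10}
  after event 4 (t=30: SET q = 42): {p=10, q=42}
  after event 5 (t=38: INC p by 14): {p=24, q=42}
  after event 6 (t=46: DEC r by 6): {p=24, q=42, r=-6}
  after event 7 (t=47: DEL p): {q=42, r=-6}
  after event 8 (t=55: INC q by 6): {q=48, r=-6}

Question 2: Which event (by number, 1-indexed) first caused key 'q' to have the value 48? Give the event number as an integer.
Looking for first event where q becomes 48:
  event 4: q = 42
  event 5: q = 42
  event 6: q = 42
  event 7: q = 42
  event 8: q 42 -> 48  <-- first match

Answer: 8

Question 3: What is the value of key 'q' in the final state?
Answer: 17

Derivation:
Track key 'q' through all 12 events:
  event 1 (t=5: DEL q): q (absent) -> (absent)
  event 2 (t=13: INC p by 10): q unchanged
  event 3 (t=20: DEL q): q (absent) -> (absent)
  event 4 (t=30: SET q = 42): q (absent) -> 42
  event 5 (t=38: INC p by 14): q unchanged
  event 6 (t=46: DEC r by 6): q unchanged
  event 7 (t=47: DEL p): q unchanged
  event 8 (t=55: INC q by 6): q 42 -> 48
  event 9 (t=61: INC p by 10): q unchanged
  event 10 (t=70: SET q = 17): q 48 -> 17
  event 11 (t=75: DEL r): q unchanged
  event 12 (t=78: INC p by 10): q unchanged
Final: q = 17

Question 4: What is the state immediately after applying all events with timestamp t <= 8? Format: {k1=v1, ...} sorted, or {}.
Apply events with t <= 8 (1 events):
  after event 1 (t=5: DEL q): {}

Answer: {}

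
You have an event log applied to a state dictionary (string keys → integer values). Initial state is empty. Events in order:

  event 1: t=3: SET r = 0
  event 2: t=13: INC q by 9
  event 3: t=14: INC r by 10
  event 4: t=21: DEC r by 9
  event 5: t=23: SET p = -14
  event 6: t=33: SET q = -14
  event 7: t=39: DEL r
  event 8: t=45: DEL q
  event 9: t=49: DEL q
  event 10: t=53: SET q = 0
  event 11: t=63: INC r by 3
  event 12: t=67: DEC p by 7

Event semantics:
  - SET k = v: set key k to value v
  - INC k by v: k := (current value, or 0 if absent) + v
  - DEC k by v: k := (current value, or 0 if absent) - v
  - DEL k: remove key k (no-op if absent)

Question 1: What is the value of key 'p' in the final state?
Answer: -21

Derivation:
Track key 'p' through all 12 events:
  event 1 (t=3: SET r = 0): p unchanged
  event 2 (t=13: INC q by 9): p unchanged
  event 3 (t=14: INC r by 10): p unchanged
  event 4 (t=21: DEC r by 9): p unchanged
  event 5 (t=23: SET p = -14): p (absent) -> -14
  event 6 (t=33: SET q = -14): p unchanged
  event 7 (t=39: DEL r): p unchanged
  event 8 (t=45: DEL q): p unchanged
  event 9 (t=49: DEL q): p unchanged
  event 10 (t=53: SET q = 0): p unchanged
  event 11 (t=63: INC r by 3): p unchanged
  event 12 (t=67: DEC p by 7): p -14 -> -21
Final: p = -21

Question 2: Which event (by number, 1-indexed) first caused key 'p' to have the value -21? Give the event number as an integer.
Answer: 12

Derivation:
Looking for first event where p becomes -21:
  event 5: p = -14
  event 6: p = -14
  event 7: p = -14
  event 8: p = -14
  event 9: p = -14
  event 10: p = -14
  event 11: p = -14
  event 12: p -14 -> -21  <-- first match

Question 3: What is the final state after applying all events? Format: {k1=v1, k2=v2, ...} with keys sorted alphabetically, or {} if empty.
  after event 1 (t=3: SET r = 0): {r=0}
  after event 2 (t=13: INC q by 9): {q=9, r=0}
  after event 3 (t=14: INC r by 10): {q=9, r=10}
  after event 4 (t=21: DEC r by 9): {q=9, r=1}
  after event 5 (t=23: SET p = -14): {p=-14, q=9, r=1}
  after event 6 (t=33: SET q = -14): {p=-14, q=-14, r=1}
  after event 7 (t=39: DEL r): {p=-14, q=-14}
  after event 8 (t=45: DEL q): {p=-14}
  after event 9 (t=49: DEL q): {p=-14}
  after event 10 (t=53: SET q = 0): {p=-14, q=0}
  after event 11 (t=63: INC r by 3): {p=-14, q=0, r=3}
  after event 12 (t=67: DEC p by 7): {p=-21, q=0, r=3}

Answer: {p=-21, q=0, r=3}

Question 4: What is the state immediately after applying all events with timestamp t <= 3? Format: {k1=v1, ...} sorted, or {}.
Answer: {r=0}

Derivation:
Apply events with t <= 3 (1 events):
  after event 1 (t=3: SET r = 0): {r=0}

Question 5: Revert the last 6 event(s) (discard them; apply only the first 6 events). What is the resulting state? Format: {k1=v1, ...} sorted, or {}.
Keep first 6 events (discard last 6):
  after event 1 (t=3: SET r = 0): {r=0}
  after event 2 (t=13: INC q by 9): {q=9, r=0}
  after event 3 (t=14: INC r by 10): {q=9, r=10}
  after event 4 (t=21: DEC r by 9): {q=9, r=1}
  after event 5 (t=23: SET p = -14): {p=-14, q=9, r=1}
  after event 6 (t=33: SET q = -14): {p=-14, q=-14, r=1}

Answer: {p=-14, q=-14, r=1}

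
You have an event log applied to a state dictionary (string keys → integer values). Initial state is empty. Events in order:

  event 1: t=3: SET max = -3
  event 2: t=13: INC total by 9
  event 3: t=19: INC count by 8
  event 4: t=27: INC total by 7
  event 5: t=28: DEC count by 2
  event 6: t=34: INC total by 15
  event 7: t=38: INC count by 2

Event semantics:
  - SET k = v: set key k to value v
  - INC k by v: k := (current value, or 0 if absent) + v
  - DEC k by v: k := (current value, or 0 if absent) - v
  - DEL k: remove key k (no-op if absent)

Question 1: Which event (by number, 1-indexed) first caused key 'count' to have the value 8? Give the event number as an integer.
Answer: 3

Derivation:
Looking for first event where count becomes 8:
  event 3: count (absent) -> 8  <-- first match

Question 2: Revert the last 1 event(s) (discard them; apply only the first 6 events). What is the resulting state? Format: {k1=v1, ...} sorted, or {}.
Keep first 6 events (discard last 1):
  after event 1 (t=3: SET max = -3): {max=-3}
  after event 2 (t=13: INC total by 9): {max=-3, total=9}
  after event 3 (t=19: INC count by 8): {count=8, max=-3, total=9}
  after event 4 (t=27: INC total by 7): {count=8, max=-3, total=16}
  after event 5 (t=28: DEC count by 2): {count=6, max=-3, total=16}
  after event 6 (t=34: INC total by 15): {count=6, max=-3, total=31}

Answer: {count=6, max=-3, total=31}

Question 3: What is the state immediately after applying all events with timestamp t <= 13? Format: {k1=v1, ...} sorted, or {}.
Apply events with t <= 13 (2 events):
  after event 1 (t=3: SET max = -3): {max=-3}
  after event 2 (t=13: INC total by 9): {max=-3, total=9}

Answer: {max=-3, total=9}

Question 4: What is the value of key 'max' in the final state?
Answer: -3

Derivation:
Track key 'max' through all 7 events:
  event 1 (t=3: SET max = -3): max (absent) -> -3
  event 2 (t=13: INC total by 9): max unchanged
  event 3 (t=19: INC count by 8): max unchanged
  event 4 (t=27: INC total by 7): max unchanged
  event 5 (t=28: DEC count by 2): max unchanged
  event 6 (t=34: INC total by 15): max unchanged
  event 7 (t=38: INC count by 2): max unchanged
Final: max = -3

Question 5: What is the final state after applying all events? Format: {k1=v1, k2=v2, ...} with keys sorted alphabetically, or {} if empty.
  after event 1 (t=3: SET max = -3): {max=-3}
  after event 2 (t=13: INC total by 9): {max=-3, total=9}
  after event 3 (t=19: INC count by 8): {count=8, max=-3, total=9}
  after event 4 (t=27: INC total by 7): {count=8, max=-3, total=16}
  after event 5 (t=28: DEC count by 2): {count=6, max=-3, total=16}
  after event 6 (t=34: INC total by 15): {count=6, max=-3, total=31}
  after event 7 (t=38: INC count by 2): {count=8, max=-3, total=31}

Answer: {count=8, max=-3, total=31}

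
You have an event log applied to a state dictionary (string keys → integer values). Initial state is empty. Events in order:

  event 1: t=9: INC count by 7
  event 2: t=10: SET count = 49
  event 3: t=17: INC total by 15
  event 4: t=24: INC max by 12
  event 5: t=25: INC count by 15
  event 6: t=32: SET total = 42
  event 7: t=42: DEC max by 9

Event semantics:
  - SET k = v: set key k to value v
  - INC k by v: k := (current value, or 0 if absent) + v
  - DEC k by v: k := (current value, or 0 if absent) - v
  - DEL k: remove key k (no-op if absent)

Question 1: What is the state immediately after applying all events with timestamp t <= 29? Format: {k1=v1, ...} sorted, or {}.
Apply events with t <= 29 (5 events):
  after event 1 (t=9: INC count by 7): {count=7}
  after event 2 (t=10: SET count = 49): {count=49}
  after event 3 (t=17: INC total by 15): {count=49, total=15}
  after event 4 (t=24: INC max by 12): {count=49, max=12, total=15}
  after event 5 (t=25: INC count by 15): {count=64, max=12, total=15}

Answer: {count=64, max=12, total=15}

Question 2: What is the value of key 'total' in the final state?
Answer: 42

Derivation:
Track key 'total' through all 7 events:
  event 1 (t=9: INC count by 7): total unchanged
  event 2 (t=10: SET count = 49): total unchanged
  event 3 (t=17: INC total by 15): total (absent) -> 15
  event 4 (t=24: INC max by 12): total unchanged
  event 5 (t=25: INC count by 15): total unchanged
  event 6 (t=32: SET total = 42): total 15 -> 42
  event 7 (t=42: DEC max by 9): total unchanged
Final: total = 42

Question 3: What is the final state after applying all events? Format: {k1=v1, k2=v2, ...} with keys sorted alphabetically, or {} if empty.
Answer: {count=64, max=3, total=42}

Derivation:
  after event 1 (t=9: INC count by 7): {count=7}
  after event 2 (t=10: SET count = 49): {count=49}
  after event 3 (t=17: INC total by 15): {count=49, total=15}
  after event 4 (t=24: INC max by 12): {count=49, max=12, total=15}
  after event 5 (t=25: INC count by 15): {count=64, max=12, total=15}
  after event 6 (t=32: SET total = 42): {count=64, max=12, total=42}
  after event 7 (t=42: DEC max by 9): {count=64, max=3, total=42}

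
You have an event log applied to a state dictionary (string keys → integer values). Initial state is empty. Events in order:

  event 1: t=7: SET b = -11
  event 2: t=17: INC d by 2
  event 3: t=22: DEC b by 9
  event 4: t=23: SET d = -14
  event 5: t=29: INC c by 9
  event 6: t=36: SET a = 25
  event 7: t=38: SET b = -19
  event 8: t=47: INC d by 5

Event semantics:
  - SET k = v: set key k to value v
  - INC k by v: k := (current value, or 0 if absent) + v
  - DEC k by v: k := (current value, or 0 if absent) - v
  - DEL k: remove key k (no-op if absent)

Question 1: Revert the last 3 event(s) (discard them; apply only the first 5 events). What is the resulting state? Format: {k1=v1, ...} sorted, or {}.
Answer: {b=-20, c=9, d=-14}

Derivation:
Keep first 5 events (discard last 3):
  after event 1 (t=7: SET b = -11): {b=-11}
  after event 2 (t=17: INC d by 2): {b=-11, d=2}
  after event 3 (t=22: DEC b by 9): {b=-20, d=2}
  after event 4 (t=23: SET d = -14): {b=-20, d=-14}
  after event 5 (t=29: INC c by 9): {b=-20, c=9, d=-14}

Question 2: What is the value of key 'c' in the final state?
Track key 'c' through all 8 events:
  event 1 (t=7: SET b = -11): c unchanged
  event 2 (t=17: INC d by 2): c unchanged
  event 3 (t=22: DEC b by 9): c unchanged
  event 4 (t=23: SET d = -14): c unchanged
  event 5 (t=29: INC c by 9): c (absent) -> 9
  event 6 (t=36: SET a = 25): c unchanged
  event 7 (t=38: SET b = -19): c unchanged
  event 8 (t=47: INC d by 5): c unchanged
Final: c = 9

Answer: 9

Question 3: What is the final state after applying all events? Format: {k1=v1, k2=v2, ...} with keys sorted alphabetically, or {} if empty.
  after event 1 (t=7: SET b = -11): {b=-11}
  after event 2 (t=17: INC d by 2): {b=-11, d=2}
  after event 3 (t=22: DEC b by 9): {b=-20, d=2}
  after event 4 (t=23: SET d = -14): {b=-20, d=-14}
  after event 5 (t=29: INC c by 9): {b=-20, c=9, d=-14}
  after event 6 (t=36: SET a = 25): {a=25, b=-20, c=9, d=-14}
  after event 7 (t=38: SET b = -19): {a=25, b=-19, c=9, d=-14}
  after event 8 (t=47: INC d by 5): {a=25, b=-19, c=9, d=-9}

Answer: {a=25, b=-19, c=9, d=-9}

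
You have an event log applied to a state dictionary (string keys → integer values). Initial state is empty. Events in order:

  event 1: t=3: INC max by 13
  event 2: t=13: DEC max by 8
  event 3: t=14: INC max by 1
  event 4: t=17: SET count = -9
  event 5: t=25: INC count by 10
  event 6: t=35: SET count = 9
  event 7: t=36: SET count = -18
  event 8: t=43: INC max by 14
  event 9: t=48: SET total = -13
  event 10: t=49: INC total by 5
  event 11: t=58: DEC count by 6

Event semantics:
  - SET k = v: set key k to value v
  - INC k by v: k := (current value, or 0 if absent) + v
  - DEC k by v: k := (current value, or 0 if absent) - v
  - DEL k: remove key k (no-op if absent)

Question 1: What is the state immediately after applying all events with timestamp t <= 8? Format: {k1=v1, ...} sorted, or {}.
Answer: {max=13}

Derivation:
Apply events with t <= 8 (1 events):
  after event 1 (t=3: INC max by 13): {max=13}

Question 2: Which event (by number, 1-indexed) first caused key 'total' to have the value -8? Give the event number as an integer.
Answer: 10

Derivation:
Looking for first event where total becomes -8:
  event 9: total = -13
  event 10: total -13 -> -8  <-- first match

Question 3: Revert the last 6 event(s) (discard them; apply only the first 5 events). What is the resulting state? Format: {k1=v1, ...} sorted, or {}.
Keep first 5 events (discard last 6):
  after event 1 (t=3: INC max by 13): {max=13}
  after event 2 (t=13: DEC max by 8): {max=5}
  after event 3 (t=14: INC max by 1): {max=6}
  after event 4 (t=17: SET count = -9): {count=-9, max=6}
  after event 5 (t=25: INC count by 10): {count=1, max=6}

Answer: {count=1, max=6}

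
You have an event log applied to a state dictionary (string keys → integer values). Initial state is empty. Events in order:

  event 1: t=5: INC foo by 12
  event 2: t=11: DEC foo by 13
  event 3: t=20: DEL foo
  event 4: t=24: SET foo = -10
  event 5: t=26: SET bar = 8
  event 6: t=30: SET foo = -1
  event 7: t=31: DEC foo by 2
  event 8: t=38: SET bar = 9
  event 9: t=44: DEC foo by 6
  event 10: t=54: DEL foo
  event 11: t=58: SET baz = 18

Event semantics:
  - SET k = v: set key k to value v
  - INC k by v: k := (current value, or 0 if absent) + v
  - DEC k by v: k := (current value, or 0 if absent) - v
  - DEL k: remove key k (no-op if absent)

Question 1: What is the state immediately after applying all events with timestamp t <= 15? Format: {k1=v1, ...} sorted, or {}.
Apply events with t <= 15 (2 events):
  after event 1 (t=5: INC foo by 12): {foo=12}
  after event 2 (t=11: DEC foo by 13): {foo=-1}

Answer: {foo=-1}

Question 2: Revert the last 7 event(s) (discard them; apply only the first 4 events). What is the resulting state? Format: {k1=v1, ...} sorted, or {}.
Answer: {foo=-10}

Derivation:
Keep first 4 events (discard last 7):
  after event 1 (t=5: INC foo by 12): {foo=12}
  after event 2 (t=11: DEC foo by 13): {foo=-1}
  after event 3 (t=20: DEL foo): {}
  after event 4 (t=24: SET foo = -10): {foo=-10}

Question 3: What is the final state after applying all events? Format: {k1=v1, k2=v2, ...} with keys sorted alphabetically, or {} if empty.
  after event 1 (t=5: INC foo by 12): {foo=12}
  after event 2 (t=11: DEC foo by 13): {foo=-1}
  after event 3 (t=20: DEL foo): {}
  after event 4 (t=24: SET foo = -10): {foo=-10}
  after event 5 (t=26: SET bar = 8): {bar=8, foo=-10}
  after event 6 (t=30: SET foo = -1): {bar=8, foo=-1}
  after event 7 (t=31: DEC foo by 2): {bar=8, foo=-3}
  after event 8 (t=38: SET bar = 9): {bar=9, foo=-3}
  after event 9 (t=44: DEC foo by 6): {bar=9, foo=-9}
  after event 10 (t=54: DEL foo): {bar=9}
  after event 11 (t=58: SET baz = 18): {bar=9, baz=18}

Answer: {bar=9, baz=18}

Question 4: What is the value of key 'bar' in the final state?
Track key 'bar' through all 11 events:
  event 1 (t=5: INC foo by 12): bar unchanged
  event 2 (t=11: DEC foo by 13): bar unchanged
  event 3 (t=20: DEL foo): bar unchanged
  event 4 (t=24: SET foo = -10): bar unchanged
  event 5 (t=26: SET bar = 8): bar (absent) -> 8
  event 6 (t=30: SET foo = -1): bar unchanged
  event 7 (t=31: DEC foo by 2): bar unchanged
  event 8 (t=38: SET bar = 9): bar 8 -> 9
  event 9 (t=44: DEC foo by 6): bar unchanged
  event 10 (t=54: DEL foo): bar unchanged
  event 11 (t=58: SET baz = 18): bar unchanged
Final: bar = 9

Answer: 9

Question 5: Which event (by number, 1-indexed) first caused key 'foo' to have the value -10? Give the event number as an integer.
Looking for first event where foo becomes -10:
  event 1: foo = 12
  event 2: foo = -1
  event 3: foo = (absent)
  event 4: foo (absent) -> -10  <-- first match

Answer: 4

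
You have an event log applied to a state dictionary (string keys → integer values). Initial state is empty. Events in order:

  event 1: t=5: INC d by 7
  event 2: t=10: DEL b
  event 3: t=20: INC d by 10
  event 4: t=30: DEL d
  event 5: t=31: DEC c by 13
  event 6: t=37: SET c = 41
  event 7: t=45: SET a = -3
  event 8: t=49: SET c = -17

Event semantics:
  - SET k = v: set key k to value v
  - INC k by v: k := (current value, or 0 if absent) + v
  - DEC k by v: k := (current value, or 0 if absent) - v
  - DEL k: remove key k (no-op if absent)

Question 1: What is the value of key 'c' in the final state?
Answer: -17

Derivation:
Track key 'c' through all 8 events:
  event 1 (t=5: INC d by 7): c unchanged
  event 2 (t=10: DEL b): c unchanged
  event 3 (t=20: INC d by 10): c unchanged
  event 4 (t=30: DEL d): c unchanged
  event 5 (t=31: DEC c by 13): c (absent) -> -13
  event 6 (t=37: SET c = 41): c -13 -> 41
  event 7 (t=45: SET a = -3): c unchanged
  event 8 (t=49: SET c = -17): c 41 -> -17
Final: c = -17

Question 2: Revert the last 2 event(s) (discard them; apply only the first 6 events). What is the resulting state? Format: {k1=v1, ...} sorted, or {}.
Answer: {c=41}

Derivation:
Keep first 6 events (discard last 2):
  after event 1 (t=5: INC d by 7): {d=7}
  after event 2 (t=10: DEL b): {d=7}
  after event 3 (t=20: INC d by 10): {d=17}
  after event 4 (t=30: DEL d): {}
  after event 5 (t=31: DEC c by 13): {c=-13}
  after event 6 (t=37: SET c = 41): {c=41}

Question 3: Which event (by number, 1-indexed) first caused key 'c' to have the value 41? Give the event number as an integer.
Answer: 6

Derivation:
Looking for first event where c becomes 41:
  event 5: c = -13
  event 6: c -13 -> 41  <-- first match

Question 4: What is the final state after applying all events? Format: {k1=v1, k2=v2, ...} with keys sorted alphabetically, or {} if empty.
Answer: {a=-3, c=-17}

Derivation:
  after event 1 (t=5: INC d by 7): {d=7}
  after event 2 (t=10: DEL b): {d=7}
  after event 3 (t=20: INC d by 10): {d=17}
  after event 4 (t=30: DEL d): {}
  after event 5 (t=31: DEC c by 13): {c=-13}
  after event 6 (t=37: SET c = 41): {c=41}
  after event 7 (t=45: SET a = -3): {a=-3, c=41}
  after event 8 (t=49: SET c = -17): {a=-3, c=-17}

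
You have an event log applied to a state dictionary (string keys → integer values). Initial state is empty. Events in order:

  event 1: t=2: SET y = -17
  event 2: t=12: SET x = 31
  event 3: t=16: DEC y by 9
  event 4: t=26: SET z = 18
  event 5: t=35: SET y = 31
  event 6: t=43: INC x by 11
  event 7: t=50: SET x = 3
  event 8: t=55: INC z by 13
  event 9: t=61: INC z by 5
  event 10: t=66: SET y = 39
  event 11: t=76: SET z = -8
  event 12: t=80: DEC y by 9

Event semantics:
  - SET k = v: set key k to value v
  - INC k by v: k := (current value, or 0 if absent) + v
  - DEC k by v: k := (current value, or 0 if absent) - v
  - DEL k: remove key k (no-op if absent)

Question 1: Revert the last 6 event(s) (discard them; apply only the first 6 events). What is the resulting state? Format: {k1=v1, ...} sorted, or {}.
Keep first 6 events (discard last 6):
  after event 1 (t=2: SET y = -17): {y=-17}
  after event 2 (t=12: SET x = 31): {x=31, y=-17}
  after event 3 (t=16: DEC y by 9): {x=31, y=-26}
  after event 4 (t=26: SET z = 18): {x=31, y=-26, z=18}
  after event 5 (t=35: SET y = 31): {x=31, y=31, z=18}
  after event 6 (t=43: INC x by 11): {x=42, y=31, z=18}

Answer: {x=42, y=31, z=18}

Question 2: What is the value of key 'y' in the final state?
Answer: 30

Derivation:
Track key 'y' through all 12 events:
  event 1 (t=2: SET y = -17): y (absent) -> -17
  event 2 (t=12: SET x = 31): y unchanged
  event 3 (t=16: DEC y by 9): y -17 -> -26
  event 4 (t=26: SET z = 18): y unchanged
  event 5 (t=35: SET y = 31): y -26 -> 31
  event 6 (t=43: INC x by 11): y unchanged
  event 7 (t=50: SET x = 3): y unchanged
  event 8 (t=55: INC z by 13): y unchanged
  event 9 (t=61: INC z by 5): y unchanged
  event 10 (t=66: SET y = 39): y 31 -> 39
  event 11 (t=76: SET z = -8): y unchanged
  event 12 (t=80: DEC y by 9): y 39 -> 30
Final: y = 30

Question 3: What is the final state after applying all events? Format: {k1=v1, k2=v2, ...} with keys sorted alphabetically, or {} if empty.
  after event 1 (t=2: SET y = -17): {y=-17}
  after event 2 (t=12: SET x = 31): {x=31, y=-17}
  after event 3 (t=16: DEC y by 9): {x=31, y=-26}
  after event 4 (t=26: SET z = 18): {x=31, y=-26, z=18}
  after event 5 (t=35: SET y = 31): {x=31, y=31, z=18}
  after event 6 (t=43: INC x by 11): {x=42, y=31, z=18}
  after event 7 (t=50: SET x = 3): {x=3, y=31, z=18}
  after event 8 (t=55: INC z by 13): {x=3, y=31, z=31}
  after event 9 (t=61: INC z by 5): {x=3, y=31, z=36}
  after event 10 (t=66: SET y = 39): {x=3, y=39, z=36}
  after event 11 (t=76: SET z = -8): {x=3, y=39, z=-8}
  after event 12 (t=80: DEC y by 9): {x=3, y=30, z=-8}

Answer: {x=3, y=30, z=-8}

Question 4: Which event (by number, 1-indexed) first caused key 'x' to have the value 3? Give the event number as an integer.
Looking for first event where x becomes 3:
  event 2: x = 31
  event 3: x = 31
  event 4: x = 31
  event 5: x = 31
  event 6: x = 42
  event 7: x 42 -> 3  <-- first match

Answer: 7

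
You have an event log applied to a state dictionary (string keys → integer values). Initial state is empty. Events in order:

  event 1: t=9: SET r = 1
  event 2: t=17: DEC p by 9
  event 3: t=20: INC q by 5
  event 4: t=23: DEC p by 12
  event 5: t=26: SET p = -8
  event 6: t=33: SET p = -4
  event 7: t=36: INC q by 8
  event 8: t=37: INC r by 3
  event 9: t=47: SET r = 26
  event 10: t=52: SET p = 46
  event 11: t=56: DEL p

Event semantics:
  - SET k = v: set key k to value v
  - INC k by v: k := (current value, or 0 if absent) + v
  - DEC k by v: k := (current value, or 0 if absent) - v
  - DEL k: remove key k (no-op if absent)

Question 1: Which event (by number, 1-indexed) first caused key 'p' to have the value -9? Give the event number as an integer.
Looking for first event where p becomes -9:
  event 2: p (absent) -> -9  <-- first match

Answer: 2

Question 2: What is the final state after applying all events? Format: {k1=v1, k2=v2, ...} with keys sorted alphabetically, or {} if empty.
Answer: {q=13, r=26}

Derivation:
  after event 1 (t=9: SET r = 1): {r=1}
  after event 2 (t=17: DEC p by 9): {p=-9, r=1}
  after event 3 (t=20: INC q by 5): {p=-9, q=5, r=1}
  after event 4 (t=23: DEC p by 12): {p=-21, q=5, r=1}
  after event 5 (t=26: SET p = -8): {p=-8, q=5, r=1}
  after event 6 (t=33: SET p = -4): {p=-4, q=5, r=1}
  after event 7 (t=36: INC q by 8): {p=-4, q=13, r=1}
  after event 8 (t=37: INC r by 3): {p=-4, q=13, r=4}
  after event 9 (t=47: SET r = 26): {p=-4, q=13, r=26}
  after event 10 (t=52: SET p = 46): {p=46, q=13, r=26}
  after event 11 (t=56: DEL p): {q=13, r=26}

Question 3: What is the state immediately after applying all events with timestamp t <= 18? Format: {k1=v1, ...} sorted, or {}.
Answer: {p=-9, r=1}

Derivation:
Apply events with t <= 18 (2 events):
  after event 1 (t=9: SET r = 1): {r=1}
  after event 2 (t=17: DEC p by 9): {p=-9, r=1}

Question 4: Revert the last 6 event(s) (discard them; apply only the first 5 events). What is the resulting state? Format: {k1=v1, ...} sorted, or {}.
Keep first 5 events (discard last 6):
  after event 1 (t=9: SET r = 1): {r=1}
  after event 2 (t=17: DEC p by 9): {p=-9, r=1}
  after event 3 (t=20: INC q by 5): {p=-9, q=5, r=1}
  after event 4 (t=23: DEC p by 12): {p=-21, q=5, r=1}
  after event 5 (t=26: SET p = -8): {p=-8, q=5, r=1}

Answer: {p=-8, q=5, r=1}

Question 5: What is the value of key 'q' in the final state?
Answer: 13

Derivation:
Track key 'q' through all 11 events:
  event 1 (t=9: SET r = 1): q unchanged
  event 2 (t=17: DEC p by 9): q unchanged
  event 3 (t=20: INC q by 5): q (absent) -> 5
  event 4 (t=23: DEC p by 12): q unchanged
  event 5 (t=26: SET p = -8): q unchanged
  event 6 (t=33: SET p = -4): q unchanged
  event 7 (t=36: INC q by 8): q 5 -> 13
  event 8 (t=37: INC r by 3): q unchanged
  event 9 (t=47: SET r = 26): q unchanged
  event 10 (t=52: SET p = 46): q unchanged
  event 11 (t=56: DEL p): q unchanged
Final: q = 13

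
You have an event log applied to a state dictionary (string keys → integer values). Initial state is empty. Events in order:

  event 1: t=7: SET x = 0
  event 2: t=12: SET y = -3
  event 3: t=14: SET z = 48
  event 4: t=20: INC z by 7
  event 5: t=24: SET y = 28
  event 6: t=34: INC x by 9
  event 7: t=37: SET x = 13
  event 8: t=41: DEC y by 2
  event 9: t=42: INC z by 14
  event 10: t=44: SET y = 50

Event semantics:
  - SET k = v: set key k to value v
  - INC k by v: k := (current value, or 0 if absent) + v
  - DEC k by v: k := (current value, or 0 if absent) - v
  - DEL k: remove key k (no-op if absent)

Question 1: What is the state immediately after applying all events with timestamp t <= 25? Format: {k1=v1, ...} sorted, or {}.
Answer: {x=0, y=28, z=55}

Derivation:
Apply events with t <= 25 (5 events):
  after event 1 (t=7: SET x = 0): {x=0}
  after event 2 (t=12: SET y = -3): {x=0, y=-3}
  after event 3 (t=14: SET z = 48): {x=0, y=-3, z=48}
  after event 4 (t=20: INC z by 7): {x=0, y=-3, z=55}
  after event 5 (t=24: SET y = 28): {x=0, y=28, z=55}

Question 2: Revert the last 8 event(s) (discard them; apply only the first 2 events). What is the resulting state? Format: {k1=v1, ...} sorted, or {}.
Answer: {x=0, y=-3}

Derivation:
Keep first 2 events (discard last 8):
  after event 1 (t=7: SET x = 0): {x=0}
  after event 2 (t=12: SET y = -3): {x=0, y=-3}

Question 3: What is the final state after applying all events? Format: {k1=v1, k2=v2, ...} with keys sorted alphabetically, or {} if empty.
  after event 1 (t=7: SET x = 0): {x=0}
  after event 2 (t=12: SET y = -3): {x=0, y=-3}
  after event 3 (t=14: SET z = 48): {x=0, y=-3, z=48}
  after event 4 (t=20: INC z by 7): {x=0, y=-3, z=55}
  after event 5 (t=24: SET y = 28): {x=0, y=28, z=55}
  after event 6 (t=34: INC x by 9): {x=9, y=28, z=55}
  after event 7 (t=37: SET x = 13): {x=13, y=28, z=55}
  after event 8 (t=41: DEC y by 2): {x=13, y=26, z=55}
  after event 9 (t=42: INC z by 14): {x=13, y=26, z=69}
  after event 10 (t=44: SET y = 50): {x=13, y=50, z=69}

Answer: {x=13, y=50, z=69}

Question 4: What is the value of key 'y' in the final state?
Answer: 50

Derivation:
Track key 'y' through all 10 events:
  event 1 (t=7: SET x = 0): y unchanged
  event 2 (t=12: SET y = -3): y (absent) -> -3
  event 3 (t=14: SET z = 48): y unchanged
  event 4 (t=20: INC z by 7): y unchanged
  event 5 (t=24: SET y = 28): y -3 -> 28
  event 6 (t=34: INC x by 9): y unchanged
  event 7 (t=37: SET x = 13): y unchanged
  event 8 (t=41: DEC y by 2): y 28 -> 26
  event 9 (t=42: INC z by 14): y unchanged
  event 10 (t=44: SET y = 50): y 26 -> 50
Final: y = 50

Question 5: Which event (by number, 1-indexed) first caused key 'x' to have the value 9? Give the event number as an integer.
Answer: 6

Derivation:
Looking for first event where x becomes 9:
  event 1: x = 0
  event 2: x = 0
  event 3: x = 0
  event 4: x = 0
  event 5: x = 0
  event 6: x 0 -> 9  <-- first match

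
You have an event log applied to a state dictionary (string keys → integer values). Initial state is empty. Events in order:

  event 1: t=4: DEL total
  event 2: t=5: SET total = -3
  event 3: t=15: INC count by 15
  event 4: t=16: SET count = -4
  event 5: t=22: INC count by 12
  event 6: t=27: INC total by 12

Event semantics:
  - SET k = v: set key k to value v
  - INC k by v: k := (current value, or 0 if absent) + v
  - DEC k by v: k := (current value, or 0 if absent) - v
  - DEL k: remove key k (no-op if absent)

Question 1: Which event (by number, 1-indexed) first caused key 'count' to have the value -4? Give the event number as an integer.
Answer: 4

Derivation:
Looking for first event where count becomes -4:
  event 3: count = 15
  event 4: count 15 -> -4  <-- first match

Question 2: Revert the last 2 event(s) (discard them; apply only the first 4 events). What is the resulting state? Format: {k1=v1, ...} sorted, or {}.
Keep first 4 events (discard last 2):
  after event 1 (t=4: DEL total): {}
  after event 2 (t=5: SET total = -3): {total=-3}
  after event 3 (t=15: INC count by 15): {count=15, total=-3}
  after event 4 (t=16: SET count = -4): {count=-4, total=-3}

Answer: {count=-4, total=-3}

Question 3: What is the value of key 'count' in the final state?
Track key 'count' through all 6 events:
  event 1 (t=4: DEL total): count unchanged
  event 2 (t=5: SET total = -3): count unchanged
  event 3 (t=15: INC count by 15): count (absent) -> 15
  event 4 (t=16: SET count = -4): count 15 -> -4
  event 5 (t=22: INC count by 12): count -4 -> 8
  event 6 (t=27: INC total by 12): count unchanged
Final: count = 8

Answer: 8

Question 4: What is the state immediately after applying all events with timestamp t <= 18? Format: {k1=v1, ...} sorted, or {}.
Answer: {count=-4, total=-3}

Derivation:
Apply events with t <= 18 (4 events):
  after event 1 (t=4: DEL total): {}
  after event 2 (t=5: SET total = -3): {total=-3}
  after event 3 (t=15: INC count by 15): {count=15, total=-3}
  after event 4 (t=16: SET count = -4): {count=-4, total=-3}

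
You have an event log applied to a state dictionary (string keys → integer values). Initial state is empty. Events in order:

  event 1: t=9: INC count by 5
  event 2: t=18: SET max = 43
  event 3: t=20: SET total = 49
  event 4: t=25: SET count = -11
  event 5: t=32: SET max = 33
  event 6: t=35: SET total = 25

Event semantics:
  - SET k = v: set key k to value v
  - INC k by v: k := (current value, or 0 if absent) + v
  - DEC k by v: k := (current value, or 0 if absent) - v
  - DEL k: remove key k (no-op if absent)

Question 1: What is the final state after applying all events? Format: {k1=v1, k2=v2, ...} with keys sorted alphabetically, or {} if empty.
Answer: {count=-11, max=33, total=25}

Derivation:
  after event 1 (t=9: INC count by 5): {count=5}
  after event 2 (t=18: SET max = 43): {count=5, max=43}
  after event 3 (t=20: SET total = 49): {count=5, max=43, total=49}
  after event 4 (t=25: SET count = -11): {count=-11, max=43, total=49}
  after event 5 (t=32: SET max = 33): {count=-11, max=33, total=49}
  after event 6 (t=35: SET total = 25): {count=-11, max=33, total=25}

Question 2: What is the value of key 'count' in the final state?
Answer: -11

Derivation:
Track key 'count' through all 6 events:
  event 1 (t=9: INC count by 5): count (absent) -> 5
  event 2 (t=18: SET max = 43): count unchanged
  event 3 (t=20: SET total = 49): count unchanged
  event 4 (t=25: SET count = -11): count 5 -> -11
  event 5 (t=32: SET max = 33): count unchanged
  event 6 (t=35: SET total = 25): count unchanged
Final: count = -11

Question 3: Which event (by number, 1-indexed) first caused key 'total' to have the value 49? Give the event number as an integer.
Looking for first event where total becomes 49:
  event 3: total (absent) -> 49  <-- first match

Answer: 3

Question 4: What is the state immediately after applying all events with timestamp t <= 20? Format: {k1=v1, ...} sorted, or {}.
Apply events with t <= 20 (3 events):
  after event 1 (t=9: INC count by 5): {count=5}
  after event 2 (t=18: SET max = 43): {count=5, max=43}
  after event 3 (t=20: SET total = 49): {count=5, max=43, total=49}

Answer: {count=5, max=43, total=49}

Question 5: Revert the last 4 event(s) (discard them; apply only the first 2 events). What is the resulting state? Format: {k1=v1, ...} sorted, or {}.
Keep first 2 events (discard last 4):
  after event 1 (t=9: INC count by 5): {count=5}
  after event 2 (t=18: SET max = 43): {count=5, max=43}

Answer: {count=5, max=43}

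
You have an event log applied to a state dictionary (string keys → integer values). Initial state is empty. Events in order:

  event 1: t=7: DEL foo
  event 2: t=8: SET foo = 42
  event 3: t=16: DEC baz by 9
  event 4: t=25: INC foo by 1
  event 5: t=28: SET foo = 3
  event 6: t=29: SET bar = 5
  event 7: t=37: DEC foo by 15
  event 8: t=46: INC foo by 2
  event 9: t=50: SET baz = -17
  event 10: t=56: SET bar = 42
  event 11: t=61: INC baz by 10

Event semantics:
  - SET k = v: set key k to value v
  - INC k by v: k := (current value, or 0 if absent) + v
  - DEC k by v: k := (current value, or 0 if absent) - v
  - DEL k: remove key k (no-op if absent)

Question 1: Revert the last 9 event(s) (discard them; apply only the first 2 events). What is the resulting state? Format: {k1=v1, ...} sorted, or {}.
Answer: {foo=42}

Derivation:
Keep first 2 events (discard last 9):
  after event 1 (t=7: DEL foo): {}
  after event 2 (t=8: SET foo = 42): {foo=42}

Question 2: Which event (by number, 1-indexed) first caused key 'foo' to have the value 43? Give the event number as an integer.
Looking for first event where foo becomes 43:
  event 2: foo = 42
  event 3: foo = 42
  event 4: foo 42 -> 43  <-- first match

Answer: 4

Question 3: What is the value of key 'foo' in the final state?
Answer: -10

Derivation:
Track key 'foo' through all 11 events:
  event 1 (t=7: DEL foo): foo (absent) -> (absent)
  event 2 (t=8: SET foo = 42): foo (absent) -> 42
  event 3 (t=16: DEC baz by 9): foo unchanged
  event 4 (t=25: INC foo by 1): foo 42 -> 43
  event 5 (t=28: SET foo = 3): foo 43 -> 3
  event 6 (t=29: SET bar = 5): foo unchanged
  event 7 (t=37: DEC foo by 15): foo 3 -> -12
  event 8 (t=46: INC foo by 2): foo -12 -> -10
  event 9 (t=50: SET baz = -17): foo unchanged
  event 10 (t=56: SET bar = 42): foo unchanged
  event 11 (t=61: INC baz by 10): foo unchanged
Final: foo = -10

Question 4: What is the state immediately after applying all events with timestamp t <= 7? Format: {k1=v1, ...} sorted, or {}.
Apply events with t <= 7 (1 events):
  after event 1 (t=7: DEL foo): {}

Answer: {}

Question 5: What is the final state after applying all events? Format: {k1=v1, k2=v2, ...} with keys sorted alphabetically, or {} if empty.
  after event 1 (t=7: DEL foo): {}
  after event 2 (t=8: SET foo = 42): {foo=42}
  after event 3 (t=16: DEC baz by 9): {baz=-9, foo=42}
  after event 4 (t=25: INC foo by 1): {baz=-9, foo=43}
  after event 5 (t=28: SET foo = 3): {baz=-9, foo=3}
  after event 6 (t=29: SET bar = 5): {bar=5, baz=-9, foo=3}
  after event 7 (t=37: DEC foo by 15): {bar=5, baz=-9, foo=-12}
  after event 8 (t=46: INC foo by 2): {bar=5, baz=-9, foo=-10}
  after event 9 (t=50: SET baz = -17): {bar=5, baz=-17, foo=-10}
  after event 10 (t=56: SET bar = 42): {bar=42, baz=-17, foo=-10}
  after event 11 (t=61: INC baz by 10): {bar=42, baz=-7, foo=-10}

Answer: {bar=42, baz=-7, foo=-10}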